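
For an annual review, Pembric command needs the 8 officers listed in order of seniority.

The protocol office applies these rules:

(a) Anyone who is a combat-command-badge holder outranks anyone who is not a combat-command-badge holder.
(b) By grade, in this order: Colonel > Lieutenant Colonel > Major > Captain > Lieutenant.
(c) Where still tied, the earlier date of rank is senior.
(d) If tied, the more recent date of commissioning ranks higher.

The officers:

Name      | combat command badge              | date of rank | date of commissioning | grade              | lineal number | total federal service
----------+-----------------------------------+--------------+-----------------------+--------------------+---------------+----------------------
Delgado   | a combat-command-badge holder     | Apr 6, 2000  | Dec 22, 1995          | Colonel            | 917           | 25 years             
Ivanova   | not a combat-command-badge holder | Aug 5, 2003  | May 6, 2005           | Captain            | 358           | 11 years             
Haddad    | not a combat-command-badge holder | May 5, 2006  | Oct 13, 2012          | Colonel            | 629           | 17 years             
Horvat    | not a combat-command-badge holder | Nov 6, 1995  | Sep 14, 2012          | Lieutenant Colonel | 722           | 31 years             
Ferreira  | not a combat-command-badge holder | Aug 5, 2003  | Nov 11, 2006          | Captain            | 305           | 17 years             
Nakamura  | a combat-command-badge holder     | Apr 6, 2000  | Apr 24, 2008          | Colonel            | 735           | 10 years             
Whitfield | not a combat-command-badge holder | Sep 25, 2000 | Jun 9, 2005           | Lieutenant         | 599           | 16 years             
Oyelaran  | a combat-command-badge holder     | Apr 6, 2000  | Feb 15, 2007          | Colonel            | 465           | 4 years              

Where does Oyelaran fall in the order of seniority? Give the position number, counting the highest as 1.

By the first rule: Nakamura, Oyelaran and Delgado (each a combat-command-badge holder); then Haddad, Horvat, Ferreira, Ivanova and Whitfield (each not a combat-command-badge holder).
Nakamura, Oyelaran and Delgado are each Colonel, so the next rule applies.
Nakamura, Oyelaran and Delgado all have date of rank Apr 6, 2000, so the next rule applies.
Among Nakamura, Oyelaran and Delgado, by date of commissioning (later first): Nakamura (Apr 24, 2008) before Oyelaran (Feb 15, 2007) before Delgado (Dec 22, 1995).
Among Haddad, Horvat, Ferreira, Ivanova and Whitfield, by grade: Haddad (Colonel) before Horvat (Lieutenant Colonel) before Ferreira and Ivanova (Captain) before Whitfield (Lieutenant).
Ferreira and Ivanova both have date of rank Aug 5, 2003, so the next rule applies.
Among Ferreira and Ivanova, by date of commissioning (later first): Ferreira (Nov 11, 2006) before Ivanova (May 6, 2005).
Order: Nakamura, Oyelaran, Delgado, Haddad, Horvat, Ferreira, Ivanova, Whitfield. So position 2.

2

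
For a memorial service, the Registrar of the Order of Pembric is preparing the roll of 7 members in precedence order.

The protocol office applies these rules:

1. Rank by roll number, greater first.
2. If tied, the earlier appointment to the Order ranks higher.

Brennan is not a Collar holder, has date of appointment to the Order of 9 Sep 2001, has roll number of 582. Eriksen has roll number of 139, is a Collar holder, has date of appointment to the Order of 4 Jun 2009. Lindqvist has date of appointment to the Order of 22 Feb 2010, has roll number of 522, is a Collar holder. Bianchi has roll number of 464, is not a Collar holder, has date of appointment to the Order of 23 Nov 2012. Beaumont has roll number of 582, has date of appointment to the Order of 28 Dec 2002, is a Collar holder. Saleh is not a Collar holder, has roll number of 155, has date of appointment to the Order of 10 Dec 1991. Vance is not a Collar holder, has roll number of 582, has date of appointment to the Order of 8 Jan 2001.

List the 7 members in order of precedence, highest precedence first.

By roll number (higher first): Vance, Brennan and Beaumont (each 582); then Lindqvist (522); then Bianchi (464); then Saleh (155); then Eriksen (139).
Among Vance, Brennan and Beaumont, by date of appointment to the Order (earlier first): Vance (8 Jan 2001) before Brennan (9 Sep 2001) before Beaumont (28 Dec 2002).
Full order: Vance, Brennan, Beaumont, Lindqvist, Bianchi, Saleh, Eriksen.

Vance, Brennan, Beaumont, Lindqvist, Bianchi, Saleh, Eriksen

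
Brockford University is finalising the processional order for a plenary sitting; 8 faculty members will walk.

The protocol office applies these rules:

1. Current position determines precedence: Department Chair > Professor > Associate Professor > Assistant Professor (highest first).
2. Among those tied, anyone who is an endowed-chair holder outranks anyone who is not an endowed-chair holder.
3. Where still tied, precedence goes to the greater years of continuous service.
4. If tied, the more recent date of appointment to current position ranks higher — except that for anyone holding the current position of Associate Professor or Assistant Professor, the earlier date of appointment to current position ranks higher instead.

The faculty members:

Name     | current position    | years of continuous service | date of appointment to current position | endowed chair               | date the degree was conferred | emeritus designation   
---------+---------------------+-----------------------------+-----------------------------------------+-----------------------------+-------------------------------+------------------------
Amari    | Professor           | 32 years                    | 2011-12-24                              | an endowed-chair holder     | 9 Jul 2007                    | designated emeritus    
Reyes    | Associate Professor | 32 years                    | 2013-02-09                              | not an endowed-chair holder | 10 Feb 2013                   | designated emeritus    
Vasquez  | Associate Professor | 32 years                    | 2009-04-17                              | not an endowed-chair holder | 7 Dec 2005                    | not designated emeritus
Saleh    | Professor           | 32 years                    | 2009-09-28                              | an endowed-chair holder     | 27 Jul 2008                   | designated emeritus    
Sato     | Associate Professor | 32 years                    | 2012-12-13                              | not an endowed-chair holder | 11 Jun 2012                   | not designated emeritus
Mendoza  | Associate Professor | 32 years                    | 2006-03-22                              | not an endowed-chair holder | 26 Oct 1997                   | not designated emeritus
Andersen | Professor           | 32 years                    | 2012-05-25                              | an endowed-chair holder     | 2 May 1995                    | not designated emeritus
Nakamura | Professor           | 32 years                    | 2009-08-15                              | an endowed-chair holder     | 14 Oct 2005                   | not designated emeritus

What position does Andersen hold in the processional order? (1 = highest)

By current position: Andersen, Amari, Saleh and Nakamura (Professor); then Mendoza, Vasquez, Sato and Reyes (Associate Professor).
Andersen, Amari, Saleh and Nakamura are each an endowed-chair holder, so the next rule applies.
Andersen, Amari, Saleh and Nakamura all have years of continuous service 32 years, so the next rule applies.
Among Andersen, Amari, Saleh and Nakamura, by date of appointment to current position (later first): Andersen (2012-05-25) before Amari (2011-12-24) before Saleh (2009-09-28) before Nakamura (2009-08-15).
Mendoza, Vasquez, Sato and Reyes are each not an endowed-chair holder, so the next rule applies.
Mendoza, Vasquez, Sato and Reyes all have years of continuous service 32 years, so the next rule applies.
Among Mendoza, Vasquez, Sato and Reyes, by date of appointment to current position (earlier first) (reversed rule for this group): Mendoza (2006-03-22) before Vasquez (2009-04-17) before Sato (2012-12-13) before Reyes (2013-02-09).
Order: Andersen, Amari, Saleh, Nakamura, Mendoza, Vasquez, Sato, Reyes. So position 1.

1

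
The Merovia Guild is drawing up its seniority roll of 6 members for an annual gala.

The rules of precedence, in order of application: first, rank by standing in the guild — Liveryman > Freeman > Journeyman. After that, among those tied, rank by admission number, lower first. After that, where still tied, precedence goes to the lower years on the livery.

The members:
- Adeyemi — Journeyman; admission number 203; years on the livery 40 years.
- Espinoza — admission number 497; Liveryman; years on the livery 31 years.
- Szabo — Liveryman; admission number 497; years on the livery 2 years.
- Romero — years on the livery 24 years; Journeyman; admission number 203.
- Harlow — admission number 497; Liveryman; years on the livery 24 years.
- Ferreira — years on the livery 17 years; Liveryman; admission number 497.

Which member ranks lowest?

By standing in the guild: Szabo, Ferreira, Harlow and Espinoza (Liveryman); then Romero and Adeyemi (Journeyman).
Szabo, Ferreira, Harlow and Espinoza all have admission number 497, so the next rule applies.
Among Szabo, Ferreira, Harlow and Espinoza, by years on the livery (lower first): Szabo (2 years) before Ferreira (17 years) before Harlow (24 years) before Espinoza (31 years).
Romero and Adeyemi both have admission number 203, so the next rule applies.
Among Romero and Adeyemi, by years on the livery (lower first): Romero (24 years) before Adeyemi (40 years).
Order: Szabo, Ferreira, Harlow, Espinoza, Romero, Adeyemi.

Adeyemi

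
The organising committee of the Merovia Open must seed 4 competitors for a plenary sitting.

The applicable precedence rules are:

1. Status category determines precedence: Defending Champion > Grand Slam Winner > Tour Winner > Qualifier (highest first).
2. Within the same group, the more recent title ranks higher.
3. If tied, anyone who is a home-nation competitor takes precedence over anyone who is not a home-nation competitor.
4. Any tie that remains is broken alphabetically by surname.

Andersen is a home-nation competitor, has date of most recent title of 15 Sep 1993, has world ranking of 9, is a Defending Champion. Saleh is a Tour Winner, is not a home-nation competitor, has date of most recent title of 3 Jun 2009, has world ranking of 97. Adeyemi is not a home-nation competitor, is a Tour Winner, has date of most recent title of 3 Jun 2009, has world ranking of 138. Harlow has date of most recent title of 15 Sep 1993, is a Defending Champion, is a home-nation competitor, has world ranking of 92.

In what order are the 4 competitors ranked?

Andersen, Harlow, Adeyemi, Saleh

By status category: Andersen and Harlow (Defending Champion); then Adeyemi and Saleh (Tour Winner).
Andersen and Harlow both have date of most recent title 15 Sep 1993, so the next rule applies.
Andersen and Harlow are each a home-nation competitor, so the next rule applies.
Among Andersen and Harlow, alphabetically by surname: Andersen before Harlow.
Adeyemi and Saleh both have date of most recent title 3 Jun 2009, so the next rule applies.
Adeyemi and Saleh are each not a home-nation competitor, so the next rule applies.
Among Adeyemi and Saleh, alphabetically by surname: Adeyemi before Saleh.
Full order: Andersen, Harlow, Adeyemi, Saleh.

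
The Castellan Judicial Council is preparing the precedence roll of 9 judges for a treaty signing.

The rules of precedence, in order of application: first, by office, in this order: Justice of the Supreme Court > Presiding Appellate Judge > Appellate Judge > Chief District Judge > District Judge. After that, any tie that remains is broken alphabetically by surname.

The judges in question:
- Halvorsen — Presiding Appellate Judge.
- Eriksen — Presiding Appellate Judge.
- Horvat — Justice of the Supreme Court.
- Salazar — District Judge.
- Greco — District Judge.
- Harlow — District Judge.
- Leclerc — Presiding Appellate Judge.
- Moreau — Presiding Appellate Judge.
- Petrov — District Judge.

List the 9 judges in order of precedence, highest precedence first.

Horvat, Eriksen, Halvorsen, Leclerc, Moreau, Greco, Harlow, Petrov, Salazar

By office: Horvat (Justice of the Supreme Court); then Eriksen, Halvorsen, Leclerc and Moreau (Presiding Appellate Judge); then Greco, Harlow, Petrov and Salazar (District Judge).
Among Eriksen, Halvorsen, Leclerc and Moreau, alphabetically by surname: Eriksen before Halvorsen before Leclerc before Moreau.
Among Greco, Harlow, Petrov and Salazar, alphabetically by surname: Greco before Harlow before Petrov before Salazar.
Full order: Horvat, Eriksen, Halvorsen, Leclerc, Moreau, Greco, Harlow, Petrov, Salazar.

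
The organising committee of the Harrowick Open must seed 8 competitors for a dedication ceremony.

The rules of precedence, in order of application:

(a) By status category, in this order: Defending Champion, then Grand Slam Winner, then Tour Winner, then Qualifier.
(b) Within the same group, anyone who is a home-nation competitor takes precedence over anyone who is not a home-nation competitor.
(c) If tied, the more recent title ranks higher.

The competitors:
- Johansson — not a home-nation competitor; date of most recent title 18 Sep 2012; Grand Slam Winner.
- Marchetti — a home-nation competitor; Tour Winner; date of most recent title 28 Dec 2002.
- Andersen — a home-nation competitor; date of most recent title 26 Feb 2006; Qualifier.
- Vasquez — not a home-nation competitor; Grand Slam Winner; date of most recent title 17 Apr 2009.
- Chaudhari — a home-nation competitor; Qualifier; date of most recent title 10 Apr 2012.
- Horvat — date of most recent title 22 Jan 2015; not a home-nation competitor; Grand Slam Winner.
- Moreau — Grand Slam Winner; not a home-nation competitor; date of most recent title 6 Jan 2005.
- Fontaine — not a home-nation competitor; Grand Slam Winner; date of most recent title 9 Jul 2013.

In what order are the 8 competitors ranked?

Horvat, Fontaine, Johansson, Vasquez, Moreau, Marchetti, Chaudhari, Andersen

By status category: Horvat, Fontaine, Johansson, Vasquez and Moreau (Grand Slam Winner); then Marchetti (Tour Winner); then Chaudhari and Andersen (Qualifier).
Horvat, Fontaine, Johansson, Vasquez and Moreau are each not a home-nation competitor, so the next rule applies.
Among Horvat, Fontaine, Johansson, Vasquez and Moreau, by date of most recent title (later first): Horvat (22 Jan 2015) before Fontaine (9 Jul 2013) before Johansson (18 Sep 2012) before Vasquez (17 Apr 2009) before Moreau (6 Jan 2005).
Chaudhari and Andersen are each a home-nation competitor, so the next rule applies.
Among Chaudhari and Andersen, by date of most recent title (later first): Chaudhari (10 Apr 2012) before Andersen (26 Feb 2006).
Full order: Horvat, Fontaine, Johansson, Vasquez, Moreau, Marchetti, Chaudhari, Andersen.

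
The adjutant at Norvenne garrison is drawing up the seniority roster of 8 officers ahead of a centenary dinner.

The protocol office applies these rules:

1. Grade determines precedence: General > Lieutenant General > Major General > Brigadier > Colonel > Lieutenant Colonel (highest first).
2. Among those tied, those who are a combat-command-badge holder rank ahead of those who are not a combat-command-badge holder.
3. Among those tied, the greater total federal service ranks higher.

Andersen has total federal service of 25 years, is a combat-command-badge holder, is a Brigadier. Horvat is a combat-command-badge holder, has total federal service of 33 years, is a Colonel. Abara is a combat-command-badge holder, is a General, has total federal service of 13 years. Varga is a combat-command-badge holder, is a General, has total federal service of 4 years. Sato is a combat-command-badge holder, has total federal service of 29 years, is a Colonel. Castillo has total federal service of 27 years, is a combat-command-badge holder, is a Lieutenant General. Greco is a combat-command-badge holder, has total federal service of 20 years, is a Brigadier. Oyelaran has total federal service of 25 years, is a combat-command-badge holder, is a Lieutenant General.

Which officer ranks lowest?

Sato

By grade: Abara and Varga (General); then Castillo and Oyelaran (Lieutenant General); then Andersen and Greco (Brigadier); then Horvat and Sato (Colonel).
Abara and Varga are each a combat-command-badge holder, so the next rule applies.
Among Abara and Varga, by total federal service (higher first): Abara (13 years) before Varga (4 years).
Castillo and Oyelaran are each a combat-command-badge holder, so the next rule applies.
Among Castillo and Oyelaran, by total federal service (higher first): Castillo (27 years) before Oyelaran (25 years).
Andersen and Greco are each a combat-command-badge holder, so the next rule applies.
Among Andersen and Greco, by total federal service (higher first): Andersen (25 years) before Greco (20 years).
Horvat and Sato are each a combat-command-badge holder, so the next rule applies.
Among Horvat and Sato, by total federal service (higher first): Horvat (33 years) before Sato (29 years).
Order: Abara, Varga, Castillo, Oyelaran, Andersen, Greco, Horvat, Sato.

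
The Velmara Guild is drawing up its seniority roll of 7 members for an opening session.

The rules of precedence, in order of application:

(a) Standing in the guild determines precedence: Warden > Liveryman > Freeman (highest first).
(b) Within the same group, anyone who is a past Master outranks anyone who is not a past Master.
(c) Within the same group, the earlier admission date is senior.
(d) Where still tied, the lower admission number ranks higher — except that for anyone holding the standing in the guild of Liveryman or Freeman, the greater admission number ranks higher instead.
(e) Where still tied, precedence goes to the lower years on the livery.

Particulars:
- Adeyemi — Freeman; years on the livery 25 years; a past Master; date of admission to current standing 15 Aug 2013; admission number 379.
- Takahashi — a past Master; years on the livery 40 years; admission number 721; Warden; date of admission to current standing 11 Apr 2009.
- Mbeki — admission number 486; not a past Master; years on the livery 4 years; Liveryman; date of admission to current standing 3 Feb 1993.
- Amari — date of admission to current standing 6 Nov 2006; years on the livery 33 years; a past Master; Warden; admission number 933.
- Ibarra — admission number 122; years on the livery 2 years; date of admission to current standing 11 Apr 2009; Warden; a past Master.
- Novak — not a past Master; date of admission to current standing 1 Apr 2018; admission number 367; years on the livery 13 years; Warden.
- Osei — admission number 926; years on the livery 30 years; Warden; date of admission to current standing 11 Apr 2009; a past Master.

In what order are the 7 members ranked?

By standing in the guild: Amari, Ibarra, Takahashi, Osei and Novak (Warden); then Mbeki (Liveryman); then Adeyemi (Freeman).
Among Amari, Ibarra, Takahashi, Osei and Novak, a past Master before not a past Master: Amari, Ibarra, Takahashi and Osei (a past Master) before Novak (not a past Master).
Among Amari, Ibarra, Takahashi and Osei, by date of admission to current standing (earlier first): Amari (6 Nov 2006) before Ibarra, Takahashi and Osei (11 Apr 2009).
Among Ibarra, Takahashi and Osei, by admission number (lower first): Ibarra (122) before Takahashi (721) before Osei (926).
Full order: Amari, Ibarra, Takahashi, Osei, Novak, Mbeki, Adeyemi.

Amari, Ibarra, Takahashi, Osei, Novak, Mbeki, Adeyemi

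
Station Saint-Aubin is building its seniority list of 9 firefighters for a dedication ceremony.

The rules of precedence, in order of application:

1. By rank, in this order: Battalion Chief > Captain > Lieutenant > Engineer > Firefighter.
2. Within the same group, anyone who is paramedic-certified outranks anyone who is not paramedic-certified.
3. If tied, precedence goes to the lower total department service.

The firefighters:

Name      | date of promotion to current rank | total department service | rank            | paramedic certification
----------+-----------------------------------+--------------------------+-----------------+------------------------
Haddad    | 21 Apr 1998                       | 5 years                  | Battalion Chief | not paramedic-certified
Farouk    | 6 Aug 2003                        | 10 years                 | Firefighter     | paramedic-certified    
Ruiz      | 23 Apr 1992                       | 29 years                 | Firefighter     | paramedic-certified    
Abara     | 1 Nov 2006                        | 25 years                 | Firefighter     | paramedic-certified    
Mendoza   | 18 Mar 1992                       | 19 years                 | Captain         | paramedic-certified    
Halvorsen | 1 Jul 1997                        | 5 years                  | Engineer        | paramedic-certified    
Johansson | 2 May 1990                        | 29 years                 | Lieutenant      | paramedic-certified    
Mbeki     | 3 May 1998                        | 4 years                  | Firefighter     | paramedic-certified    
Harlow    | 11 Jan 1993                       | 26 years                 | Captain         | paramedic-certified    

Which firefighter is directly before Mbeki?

By rank: Haddad (Battalion Chief); then Mendoza and Harlow (Captain); then Johansson (Lieutenant); then Halvorsen (Engineer); then Mbeki, Farouk, Abara and Ruiz (Firefighter).
Mendoza and Harlow are each paramedic-certified, so the next rule applies.
Among Mendoza and Harlow, by total department service (lower first): Mendoza (19 years) before Harlow (26 years).
Mbeki, Farouk, Abara and Ruiz are each paramedic-certified, so the next rule applies.
Among Mbeki, Farouk, Abara and Ruiz, by total department service (lower first): Mbeki (4 years) before Farouk (10 years) before Abara (25 years) before Ruiz (29 years).
Order: Haddad, Mendoza, Harlow, Johansson, Halvorsen, Mbeki, Farouk, Abara, Ruiz.

Halvorsen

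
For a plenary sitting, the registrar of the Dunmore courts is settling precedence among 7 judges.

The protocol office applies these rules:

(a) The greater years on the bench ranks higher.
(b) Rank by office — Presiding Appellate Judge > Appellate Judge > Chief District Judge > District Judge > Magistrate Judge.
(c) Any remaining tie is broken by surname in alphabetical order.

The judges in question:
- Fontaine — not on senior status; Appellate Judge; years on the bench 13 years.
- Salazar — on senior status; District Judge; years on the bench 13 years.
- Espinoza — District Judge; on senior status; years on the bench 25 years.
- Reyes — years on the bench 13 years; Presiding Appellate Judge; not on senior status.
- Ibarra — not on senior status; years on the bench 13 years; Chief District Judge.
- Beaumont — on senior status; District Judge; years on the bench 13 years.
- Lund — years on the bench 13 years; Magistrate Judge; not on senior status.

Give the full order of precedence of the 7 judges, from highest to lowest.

By years on the bench (higher first): Espinoza (25 years); then Reyes, Fontaine, Ibarra, Beaumont, Salazar and Lund (each 13 years).
Among Reyes, Fontaine, Ibarra, Beaumont, Salazar and Lund, by office: Reyes (Presiding Appellate Judge) before Fontaine (Appellate Judge) before Ibarra (Chief District Judge) before Beaumont and Salazar (District Judge) before Lund (Magistrate Judge).
Among Beaumont and Salazar, alphabetically by surname: Beaumont before Salazar.
Full order: Espinoza, Reyes, Fontaine, Ibarra, Beaumont, Salazar, Lund.

Espinoza, Reyes, Fontaine, Ibarra, Beaumont, Salazar, Lund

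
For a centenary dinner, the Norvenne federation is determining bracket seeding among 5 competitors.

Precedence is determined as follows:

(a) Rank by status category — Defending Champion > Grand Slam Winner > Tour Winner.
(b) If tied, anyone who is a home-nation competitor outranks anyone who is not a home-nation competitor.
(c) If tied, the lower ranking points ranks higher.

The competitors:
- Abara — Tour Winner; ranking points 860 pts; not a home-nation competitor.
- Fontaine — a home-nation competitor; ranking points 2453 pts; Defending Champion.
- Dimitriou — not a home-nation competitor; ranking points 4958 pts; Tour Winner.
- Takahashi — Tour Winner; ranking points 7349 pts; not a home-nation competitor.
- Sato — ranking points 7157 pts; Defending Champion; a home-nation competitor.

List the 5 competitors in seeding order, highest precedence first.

Fontaine, Sato, Abara, Dimitriou, Takahashi

By status category: Fontaine and Sato (Defending Champion); then Abara, Dimitriou and Takahashi (Tour Winner).
Fontaine and Sato are each a home-nation competitor, so the next rule applies.
Among Fontaine and Sato, by ranking points (lower first): Fontaine (2453 pts) before Sato (7157 pts).
Abara, Dimitriou and Takahashi are each not a home-nation competitor, so the next rule applies.
Among Abara, Dimitriou and Takahashi, by ranking points (lower first): Abara (860 pts) before Dimitriou (4958 pts) before Takahashi (7349 pts).
Full order: Fontaine, Sato, Abara, Dimitriou, Takahashi.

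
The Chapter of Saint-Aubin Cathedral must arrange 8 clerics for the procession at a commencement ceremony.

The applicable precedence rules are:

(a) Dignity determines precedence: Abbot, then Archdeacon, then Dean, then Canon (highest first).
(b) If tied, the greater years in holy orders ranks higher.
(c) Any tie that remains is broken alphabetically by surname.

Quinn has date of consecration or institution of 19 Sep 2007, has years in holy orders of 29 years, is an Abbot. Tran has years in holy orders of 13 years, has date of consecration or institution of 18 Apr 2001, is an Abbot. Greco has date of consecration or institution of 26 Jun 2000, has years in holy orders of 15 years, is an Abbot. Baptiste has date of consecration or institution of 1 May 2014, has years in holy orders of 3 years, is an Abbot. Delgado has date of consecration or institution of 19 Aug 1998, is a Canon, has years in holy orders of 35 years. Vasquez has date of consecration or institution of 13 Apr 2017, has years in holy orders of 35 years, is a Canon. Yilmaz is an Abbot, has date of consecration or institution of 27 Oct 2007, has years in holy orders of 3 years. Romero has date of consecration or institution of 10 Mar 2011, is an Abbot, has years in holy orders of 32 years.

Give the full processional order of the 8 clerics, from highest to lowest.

Romero, Quinn, Greco, Tran, Baptiste, Yilmaz, Delgado, Vasquez

By dignity: Romero, Quinn, Greco, Tran, Baptiste and Yilmaz (Abbot); then Delgado and Vasquez (Canon).
Among Romero, Quinn, Greco, Tran, Baptiste and Yilmaz, by years in holy orders (higher first): Romero (32 years) before Quinn (29 years) before Greco (15 years) before Tran (13 years) before Baptiste and Yilmaz (3 years).
Among Baptiste and Yilmaz, alphabetically by surname: Baptiste before Yilmaz.
Delgado and Vasquez both have years in holy orders 35 years, so the next rule applies.
Among Delgado and Vasquez, alphabetically by surname: Delgado before Vasquez.
Full order: Romero, Quinn, Greco, Tran, Baptiste, Yilmaz, Delgado, Vasquez.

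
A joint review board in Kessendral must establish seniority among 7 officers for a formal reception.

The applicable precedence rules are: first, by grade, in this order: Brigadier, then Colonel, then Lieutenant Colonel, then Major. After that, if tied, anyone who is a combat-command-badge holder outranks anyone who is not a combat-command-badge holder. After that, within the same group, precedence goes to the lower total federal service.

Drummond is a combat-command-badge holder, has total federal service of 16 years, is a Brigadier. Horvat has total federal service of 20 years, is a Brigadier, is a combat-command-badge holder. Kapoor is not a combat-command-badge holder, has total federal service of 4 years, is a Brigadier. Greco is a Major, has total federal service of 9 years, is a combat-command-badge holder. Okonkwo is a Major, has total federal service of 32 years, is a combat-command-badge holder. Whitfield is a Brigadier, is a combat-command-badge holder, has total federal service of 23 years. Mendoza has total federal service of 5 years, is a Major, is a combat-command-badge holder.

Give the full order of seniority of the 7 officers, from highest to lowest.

Drummond, Horvat, Whitfield, Kapoor, Mendoza, Greco, Okonkwo

By grade: Drummond, Horvat, Whitfield and Kapoor (Brigadier); then Mendoza, Greco and Okonkwo (Major).
Among Drummond, Horvat, Whitfield and Kapoor, a combat-command-badge holder before not a combat-command-badge holder: Drummond, Horvat and Whitfield (a combat-command-badge holder) before Kapoor (not a combat-command-badge holder).
Among Drummond, Horvat and Whitfield, by total federal service (lower first): Drummond (16 years) before Horvat (20 years) before Whitfield (23 years).
Mendoza, Greco and Okonkwo are each a combat-command-badge holder, so the next rule applies.
Among Mendoza, Greco and Okonkwo, by total federal service (lower first): Mendoza (5 years) before Greco (9 years) before Okonkwo (32 years).
Full order: Drummond, Horvat, Whitfield, Kapoor, Mendoza, Greco, Okonkwo.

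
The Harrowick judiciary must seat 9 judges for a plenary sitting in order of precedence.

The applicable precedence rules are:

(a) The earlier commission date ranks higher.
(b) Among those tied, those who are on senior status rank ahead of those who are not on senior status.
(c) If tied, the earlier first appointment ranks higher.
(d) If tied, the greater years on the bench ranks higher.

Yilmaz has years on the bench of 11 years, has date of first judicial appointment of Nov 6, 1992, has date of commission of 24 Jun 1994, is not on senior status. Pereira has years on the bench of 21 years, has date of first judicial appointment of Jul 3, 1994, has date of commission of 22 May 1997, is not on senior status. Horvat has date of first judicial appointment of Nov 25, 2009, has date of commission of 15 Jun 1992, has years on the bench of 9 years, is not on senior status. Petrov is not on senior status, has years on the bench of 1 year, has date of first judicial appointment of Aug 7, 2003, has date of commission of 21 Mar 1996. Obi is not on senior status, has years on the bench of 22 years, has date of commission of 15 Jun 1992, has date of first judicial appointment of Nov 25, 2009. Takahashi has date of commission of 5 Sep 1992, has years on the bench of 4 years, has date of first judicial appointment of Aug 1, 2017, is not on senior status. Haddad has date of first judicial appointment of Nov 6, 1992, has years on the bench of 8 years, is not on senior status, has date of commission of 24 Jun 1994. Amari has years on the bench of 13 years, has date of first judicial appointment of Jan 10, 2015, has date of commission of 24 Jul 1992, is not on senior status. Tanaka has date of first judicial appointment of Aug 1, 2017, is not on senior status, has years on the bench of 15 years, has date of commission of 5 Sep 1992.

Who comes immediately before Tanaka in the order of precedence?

Amari

By date of commission (earlier first): Obi and Horvat (both 15 Jun 1992); then Amari (24 Jul 1992); then Tanaka and Takahashi (both 5 Sep 1992); then Yilmaz and Haddad (both 24 Jun 1994); then Petrov (21 Mar 1996); then Pereira (22 May 1997).
Obi and Horvat are each not on senior status, so the next rule applies.
Obi and Horvat both have date of first judicial appointment Nov 25, 2009, so the next rule applies.
Among Obi and Horvat, by years on the bench (higher first): Obi (22 years) before Horvat (9 years).
Tanaka and Takahashi are each not on senior status, so the next rule applies.
Tanaka and Takahashi both have date of first judicial appointment Aug 1, 2017, so the next rule applies.
Among Tanaka and Takahashi, by years on the bench (higher first): Tanaka (15 years) before Takahashi (4 years).
Yilmaz and Haddad are each not on senior status, so the next rule applies.
Yilmaz and Haddad both have date of first judicial appointment Nov 6, 1992, so the next rule applies.
Among Yilmaz and Haddad, by years on the bench (higher first): Yilmaz (11 years) before Haddad (8 years).
Order: Obi, Horvat, Amari, Tanaka, Takahashi, Yilmaz, Haddad, Petrov, Pereira.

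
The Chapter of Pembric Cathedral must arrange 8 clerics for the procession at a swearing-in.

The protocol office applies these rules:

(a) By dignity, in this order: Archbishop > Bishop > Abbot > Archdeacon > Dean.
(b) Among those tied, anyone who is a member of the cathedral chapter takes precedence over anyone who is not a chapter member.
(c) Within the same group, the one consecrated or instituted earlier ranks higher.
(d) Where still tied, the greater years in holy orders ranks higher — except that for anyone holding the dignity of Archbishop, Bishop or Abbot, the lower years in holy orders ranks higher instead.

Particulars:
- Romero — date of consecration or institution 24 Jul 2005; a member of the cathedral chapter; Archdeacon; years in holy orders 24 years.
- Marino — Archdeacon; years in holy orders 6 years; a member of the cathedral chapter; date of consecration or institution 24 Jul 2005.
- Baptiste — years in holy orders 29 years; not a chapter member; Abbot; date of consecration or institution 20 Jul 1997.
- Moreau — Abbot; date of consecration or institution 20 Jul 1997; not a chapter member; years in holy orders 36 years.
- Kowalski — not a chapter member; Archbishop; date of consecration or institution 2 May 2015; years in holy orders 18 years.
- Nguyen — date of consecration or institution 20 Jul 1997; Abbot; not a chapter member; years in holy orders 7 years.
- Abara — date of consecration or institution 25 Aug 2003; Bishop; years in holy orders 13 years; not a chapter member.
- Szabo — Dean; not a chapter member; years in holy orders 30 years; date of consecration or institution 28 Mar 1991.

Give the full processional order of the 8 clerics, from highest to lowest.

Kowalski, Abara, Nguyen, Baptiste, Moreau, Romero, Marino, Szabo

By dignity: Kowalski (Archbishop); then Abara (Bishop); then Nguyen, Baptiste and Moreau (Abbot); then Romero and Marino (Archdeacon); then Szabo (Dean).
Nguyen, Baptiste and Moreau are each not a chapter member, so the next rule applies.
Nguyen, Baptiste and Moreau all have date of consecration or institution 20 Jul 1997, so the next rule applies.
Among Nguyen, Baptiste and Moreau, by years in holy orders (lower first) (reversed rule for this group): Nguyen (7 years) before Baptiste (29 years) before Moreau (36 years).
Romero and Marino are each a member of the cathedral chapter, so the next rule applies.
Romero and Marino both have date of consecration or institution 24 Jul 2005, so the next rule applies.
Among Romero and Marino, by years in holy orders (higher first): Romero (24 years) before Marino (6 years).
Full order: Kowalski, Abara, Nguyen, Baptiste, Moreau, Romero, Marino, Szabo.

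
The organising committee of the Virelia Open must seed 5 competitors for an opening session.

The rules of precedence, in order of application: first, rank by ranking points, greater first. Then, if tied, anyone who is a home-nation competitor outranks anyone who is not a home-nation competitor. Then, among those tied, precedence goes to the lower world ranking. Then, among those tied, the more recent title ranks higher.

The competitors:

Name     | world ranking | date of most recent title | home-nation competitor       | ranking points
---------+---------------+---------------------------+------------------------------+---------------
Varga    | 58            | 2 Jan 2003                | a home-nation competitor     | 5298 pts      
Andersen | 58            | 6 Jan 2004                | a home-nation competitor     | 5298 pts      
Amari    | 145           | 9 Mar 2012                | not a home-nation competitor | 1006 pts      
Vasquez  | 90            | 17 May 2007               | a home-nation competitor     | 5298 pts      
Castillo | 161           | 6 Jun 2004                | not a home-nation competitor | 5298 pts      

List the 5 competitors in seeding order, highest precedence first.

By ranking points (higher first): Andersen, Varga, Vasquez and Castillo (each 5298 pts); then Amari (1006 pts).
Among Andersen, Varga, Vasquez and Castillo, a home-nation competitor before not a home-nation competitor: Andersen, Varga and Vasquez (a home-nation competitor) before Castillo (not a home-nation competitor).
Among Andersen, Varga and Vasquez, by world ranking (lower first): Andersen and Varga (58) before Vasquez (90).
Among Andersen and Varga, by date of most recent title (later first): Andersen (6 Jan 2004) before Varga (2 Jan 2003).
Full order: Andersen, Varga, Vasquez, Castillo, Amari.

Andersen, Varga, Vasquez, Castillo, Amari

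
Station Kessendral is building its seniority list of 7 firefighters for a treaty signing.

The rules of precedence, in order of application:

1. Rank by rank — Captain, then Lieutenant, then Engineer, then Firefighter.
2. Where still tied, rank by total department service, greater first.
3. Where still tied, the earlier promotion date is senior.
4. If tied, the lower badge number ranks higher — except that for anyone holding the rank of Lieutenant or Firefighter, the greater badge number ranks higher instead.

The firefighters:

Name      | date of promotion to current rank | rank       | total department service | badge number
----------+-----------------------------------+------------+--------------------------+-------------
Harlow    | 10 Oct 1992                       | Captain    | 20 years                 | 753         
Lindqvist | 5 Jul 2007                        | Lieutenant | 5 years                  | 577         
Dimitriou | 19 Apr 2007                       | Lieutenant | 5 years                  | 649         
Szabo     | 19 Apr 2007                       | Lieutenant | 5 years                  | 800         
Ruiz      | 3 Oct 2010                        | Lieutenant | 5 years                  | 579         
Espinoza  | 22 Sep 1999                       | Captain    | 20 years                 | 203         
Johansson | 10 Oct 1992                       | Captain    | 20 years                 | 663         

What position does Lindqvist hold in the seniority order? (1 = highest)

6

By rank: Johansson, Harlow and Espinoza (Captain); then Szabo, Dimitriou, Lindqvist and Ruiz (Lieutenant).
Johansson, Harlow and Espinoza all have total department service 20 years, so the next rule applies.
Among Johansson, Harlow and Espinoza, by date of promotion to current rank (earlier first): Johansson and Harlow (10 Oct 1992) before Espinoza (22 Sep 1999).
Among Johansson and Harlow, by badge number (lower first): Johansson (663) before Harlow (753).
Szabo, Dimitriou, Lindqvist and Ruiz all have total department service 5 years, so the next rule applies.
Among Szabo, Dimitriou, Lindqvist and Ruiz, by date of promotion to current rank (earlier first): Szabo and Dimitriou (19 Apr 2007) before Lindqvist (5 Jul 2007) before Ruiz (3 Oct 2010).
Among Szabo and Dimitriou, by badge number (higher first) (reversed rule for this group): Szabo (800) before Dimitriou (649).
Order: Johansson, Harlow, Espinoza, Szabo, Dimitriou, Lindqvist, Ruiz. So position 6.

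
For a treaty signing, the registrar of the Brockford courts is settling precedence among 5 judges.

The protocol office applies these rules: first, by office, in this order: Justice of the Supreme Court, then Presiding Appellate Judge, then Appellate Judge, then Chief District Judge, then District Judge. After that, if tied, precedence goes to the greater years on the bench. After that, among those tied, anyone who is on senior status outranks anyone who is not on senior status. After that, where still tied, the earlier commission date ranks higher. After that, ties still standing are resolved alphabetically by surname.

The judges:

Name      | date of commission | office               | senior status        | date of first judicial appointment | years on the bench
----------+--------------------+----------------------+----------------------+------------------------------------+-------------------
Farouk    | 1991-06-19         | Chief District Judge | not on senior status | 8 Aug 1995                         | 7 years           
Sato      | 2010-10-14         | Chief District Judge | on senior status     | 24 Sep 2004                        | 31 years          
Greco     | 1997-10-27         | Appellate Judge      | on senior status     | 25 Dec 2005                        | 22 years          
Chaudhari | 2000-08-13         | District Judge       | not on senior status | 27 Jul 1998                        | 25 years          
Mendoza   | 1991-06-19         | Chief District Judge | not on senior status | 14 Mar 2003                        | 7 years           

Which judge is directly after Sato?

By office: Greco (Appellate Judge); then Sato, Farouk and Mendoza (Chief District Judge); then Chaudhari (District Judge).
Among Sato, Farouk and Mendoza, by years on the bench (higher first): Sato (31 years) before Farouk and Mendoza (7 years).
Farouk and Mendoza are each not on senior status, so the next rule applies.
Farouk and Mendoza both have date of commission 1991-06-19, so the next rule applies.
Among Farouk and Mendoza, alphabetically by surname: Farouk before Mendoza.
Order: Greco, Sato, Farouk, Mendoza, Chaudhari.

Farouk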